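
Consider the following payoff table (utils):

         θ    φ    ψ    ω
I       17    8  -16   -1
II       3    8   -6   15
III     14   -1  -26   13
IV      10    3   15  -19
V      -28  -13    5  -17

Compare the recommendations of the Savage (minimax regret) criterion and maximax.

minimax regret → II; maximax → I (disagree)

Column bests: θ=17, φ=8, ψ=15, ω=15.
I regrets: 0, 0, 31, 16 → max 31
II regrets: 14, 0, 21, 0 → max 21
III regrets: 3, 9, 41, 2 → max 41
IV regrets: 7, 5, 0, 34 → max 34
V regrets: 45, 21, 10, 32 → max 45
Smallest max regret = 21 → II.
Row maxima: I=17, II=15, III=14, IV=15, V=5
Best best-case = 17 → I.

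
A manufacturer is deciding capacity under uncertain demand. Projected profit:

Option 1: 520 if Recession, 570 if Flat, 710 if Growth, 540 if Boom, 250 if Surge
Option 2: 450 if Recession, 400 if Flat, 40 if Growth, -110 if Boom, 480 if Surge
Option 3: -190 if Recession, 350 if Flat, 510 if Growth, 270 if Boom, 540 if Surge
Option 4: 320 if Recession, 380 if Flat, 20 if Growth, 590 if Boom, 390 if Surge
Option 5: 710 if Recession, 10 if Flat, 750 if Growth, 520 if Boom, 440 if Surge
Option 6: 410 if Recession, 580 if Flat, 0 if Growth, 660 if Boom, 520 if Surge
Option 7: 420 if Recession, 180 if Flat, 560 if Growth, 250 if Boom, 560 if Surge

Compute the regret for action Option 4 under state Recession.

Best payoff under Recession is 710.
Regret = 710 − 320 = 390.

390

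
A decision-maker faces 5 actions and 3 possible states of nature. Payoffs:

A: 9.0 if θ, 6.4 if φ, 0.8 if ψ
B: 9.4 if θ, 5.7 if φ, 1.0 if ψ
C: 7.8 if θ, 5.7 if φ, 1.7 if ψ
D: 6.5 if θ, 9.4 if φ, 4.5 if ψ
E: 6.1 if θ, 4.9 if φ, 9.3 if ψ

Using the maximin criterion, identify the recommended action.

Row minima: A=0.8, B=1.0, C=1.7, D=4.5, E=4.9
Best worst-case = 4.9 → E.

E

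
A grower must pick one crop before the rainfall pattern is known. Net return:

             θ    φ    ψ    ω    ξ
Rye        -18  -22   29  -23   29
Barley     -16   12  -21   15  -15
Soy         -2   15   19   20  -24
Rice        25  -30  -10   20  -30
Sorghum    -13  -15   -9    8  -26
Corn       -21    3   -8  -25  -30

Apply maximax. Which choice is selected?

Row maxima: Rye=29, Barley=15, Soy=20, Rice=25, Sorghum=8, Corn=3
Best best-case = 29 → Rye.

Rye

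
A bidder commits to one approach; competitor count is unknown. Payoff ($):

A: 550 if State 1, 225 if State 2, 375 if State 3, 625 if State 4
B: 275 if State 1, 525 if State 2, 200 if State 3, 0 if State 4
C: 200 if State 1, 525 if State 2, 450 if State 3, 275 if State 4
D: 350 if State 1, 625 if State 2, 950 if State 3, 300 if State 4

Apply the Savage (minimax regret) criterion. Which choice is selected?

D

Column bests: State 1=550, State 2=625, State 3=950, State 4=625.
A regrets: 0, 400, 575, 0 → max 575
B regrets: 275, 100, 750, 625 → max 750
C regrets: 350, 100, 500, 350 → max 500
D regrets: 200, 0, 0, 325 → max 325
Smallest max regret = 325 → D.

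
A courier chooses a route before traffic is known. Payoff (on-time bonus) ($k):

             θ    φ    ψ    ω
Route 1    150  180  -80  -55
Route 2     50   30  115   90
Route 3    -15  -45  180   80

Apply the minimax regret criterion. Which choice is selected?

Column bests: θ=150, φ=180, ψ=180, ω=90.
Route 1 regrets: 0, 0, 260, 145 → max 260
Route 2 regrets: 100, 150, 65, 0 → max 150
Route 3 regrets: 165, 225, 0, 10 → max 225
Smallest max regret = 150 → Route 2.

Route 2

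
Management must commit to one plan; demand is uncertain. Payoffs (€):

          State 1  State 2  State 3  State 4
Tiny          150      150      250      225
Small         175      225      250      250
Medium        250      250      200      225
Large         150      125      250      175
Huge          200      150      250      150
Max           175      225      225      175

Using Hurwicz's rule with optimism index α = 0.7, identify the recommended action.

Tiny: 0.7·250 + 0.3·150 = 220
Small: 0.7·250 + 0.3·175 = 227.5
Medium: 0.7·250 + 0.3·200 = 235
Large: 0.7·250 + 0.3·125 = 212.5
Huge: 0.7·250 + 0.3·150 = 220
Max: 0.7·225 + 0.3·175 = 210
Highest Hurwicz score = 235 → Medium.

Medium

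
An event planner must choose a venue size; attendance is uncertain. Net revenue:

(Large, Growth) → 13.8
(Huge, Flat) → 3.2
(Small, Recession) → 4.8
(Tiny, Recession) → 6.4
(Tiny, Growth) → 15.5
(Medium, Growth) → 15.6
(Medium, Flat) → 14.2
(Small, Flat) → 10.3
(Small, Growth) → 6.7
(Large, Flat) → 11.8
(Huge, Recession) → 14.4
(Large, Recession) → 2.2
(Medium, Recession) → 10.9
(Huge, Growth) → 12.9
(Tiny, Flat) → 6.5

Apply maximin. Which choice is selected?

Medium

Row minima: Tiny=6.4, Small=4.8, Medium=10.9, Large=2.2, Huge=3.2
Best worst-case = 10.9 → Medium.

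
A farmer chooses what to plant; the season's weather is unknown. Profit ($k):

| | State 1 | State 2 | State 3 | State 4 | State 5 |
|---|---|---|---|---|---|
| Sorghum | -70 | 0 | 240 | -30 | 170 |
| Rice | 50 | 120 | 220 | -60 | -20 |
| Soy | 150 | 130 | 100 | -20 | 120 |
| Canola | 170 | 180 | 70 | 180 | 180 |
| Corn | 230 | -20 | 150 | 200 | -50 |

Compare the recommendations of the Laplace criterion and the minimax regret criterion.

laplace → Canola; minimax regret → Canola (agree)

Row averages: Sorghum=62, Rice=62, Soy=96, Canola=156, Corn=102
Highest average = 156 → Canola.
Column bests: State 1=230, State 2=180, State 3=240, State 4=200, State 5=180.
Sorghum regrets: 300, 180, 0, 230, 10 → max 300
Rice regrets: 180, 60, 20, 260, 200 → max 260
Soy regrets: 80, 50, 140, 220, 60 → max 220
Canola regrets: 60, 0, 170, 20, 0 → max 170
Corn regrets: 0, 200, 90, 0, 230 → max 230
Smallest max regret = 170 → Canola.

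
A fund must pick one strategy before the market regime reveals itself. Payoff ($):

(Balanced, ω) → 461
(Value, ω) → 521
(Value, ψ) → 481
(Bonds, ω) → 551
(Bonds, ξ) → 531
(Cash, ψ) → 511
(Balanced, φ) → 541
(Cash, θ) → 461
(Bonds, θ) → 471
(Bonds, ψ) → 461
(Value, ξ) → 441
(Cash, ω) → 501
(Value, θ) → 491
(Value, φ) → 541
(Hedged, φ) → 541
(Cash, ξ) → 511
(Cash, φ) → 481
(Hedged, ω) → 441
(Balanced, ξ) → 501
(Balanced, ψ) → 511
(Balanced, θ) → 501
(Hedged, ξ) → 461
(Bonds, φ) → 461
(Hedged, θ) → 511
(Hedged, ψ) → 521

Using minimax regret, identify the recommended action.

Column bests: θ=511, φ=541, ψ=521, ω=551, ξ=531.
Balanced regrets: 10, 0, 10, 90, 30 → max 90
Value regrets: 20, 0, 40, 30, 90 → max 90
Cash regrets: 50, 60, 10, 50, 20 → max 60
Hedged regrets: 0, 0, 0, 110, 70 → max 110
Bonds regrets: 40, 80, 60, 0, 0 → max 80
Smallest max regret = 60 → Cash.

Cash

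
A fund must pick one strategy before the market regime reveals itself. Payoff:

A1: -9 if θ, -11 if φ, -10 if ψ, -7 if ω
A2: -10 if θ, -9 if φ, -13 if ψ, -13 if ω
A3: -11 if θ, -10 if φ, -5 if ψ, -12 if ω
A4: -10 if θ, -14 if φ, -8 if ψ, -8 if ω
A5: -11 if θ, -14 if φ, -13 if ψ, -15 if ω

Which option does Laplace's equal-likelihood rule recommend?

Row averages: A1=-9.25, A2=-11.25, A3=-9.5, A4=-10, A5=-13.25
Highest average = -9.25 → A1.

A1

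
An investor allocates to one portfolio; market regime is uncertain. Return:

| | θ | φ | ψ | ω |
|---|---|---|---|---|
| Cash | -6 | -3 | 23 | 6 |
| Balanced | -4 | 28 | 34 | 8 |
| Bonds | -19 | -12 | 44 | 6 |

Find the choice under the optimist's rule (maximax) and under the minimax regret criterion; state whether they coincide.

maximax → Bonds; minimax regret → Balanced (disagree)

Row maxima: Cash=23, Balanced=34, Bonds=44
Best best-case = 44 → Bonds.
Column bests: θ=-4, φ=28, ψ=44, ω=8.
Cash regrets: 2, 31, 21, 2 → max 31
Balanced regrets: 0, 0, 10, 0 → max 10
Bonds regrets: 15, 40, 0, 2 → max 40
Smallest max regret = 10 → Balanced.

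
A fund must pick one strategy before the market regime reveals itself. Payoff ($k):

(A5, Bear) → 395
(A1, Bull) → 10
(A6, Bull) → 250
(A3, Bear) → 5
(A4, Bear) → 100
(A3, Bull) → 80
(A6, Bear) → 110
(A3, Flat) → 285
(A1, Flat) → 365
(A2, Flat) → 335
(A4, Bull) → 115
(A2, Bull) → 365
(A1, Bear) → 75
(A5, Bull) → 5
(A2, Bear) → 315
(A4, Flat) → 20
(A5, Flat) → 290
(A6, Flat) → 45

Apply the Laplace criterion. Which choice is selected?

A2

Row averages: A1=150, A2=1015/3, A3=370/3, A4=235/3, A5=230, A6=135
Highest average = 1015/3 → A2.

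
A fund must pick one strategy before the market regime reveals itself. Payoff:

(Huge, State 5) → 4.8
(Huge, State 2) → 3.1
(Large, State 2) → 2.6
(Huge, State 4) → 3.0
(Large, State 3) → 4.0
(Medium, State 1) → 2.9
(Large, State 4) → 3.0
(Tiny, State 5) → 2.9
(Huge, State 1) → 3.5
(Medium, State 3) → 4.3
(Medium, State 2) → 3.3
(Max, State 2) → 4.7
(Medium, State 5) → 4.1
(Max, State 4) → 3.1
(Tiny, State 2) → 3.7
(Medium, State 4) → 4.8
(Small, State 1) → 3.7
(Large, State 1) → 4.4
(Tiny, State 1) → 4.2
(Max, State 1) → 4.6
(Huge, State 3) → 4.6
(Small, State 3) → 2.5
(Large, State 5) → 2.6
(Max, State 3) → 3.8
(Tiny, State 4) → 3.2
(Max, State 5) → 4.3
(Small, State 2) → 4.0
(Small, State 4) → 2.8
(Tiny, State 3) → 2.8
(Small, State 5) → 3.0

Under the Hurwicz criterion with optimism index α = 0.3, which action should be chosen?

Tiny: 0.3·4.2 + 0.7·2.8 = 3.22
Small: 0.3·4.0 + 0.7·2.5 = 2.95
Medium: 0.3·4.8 + 0.7·2.9 = 3.47
Large: 0.3·4.4 + 0.7·2.6 = 3.14
Huge: 0.3·4.8 + 0.7·3.0 = 3.54
Max: 0.3·4.7 + 0.7·3.1 = 3.58
Highest Hurwicz score = 3.58 → Max.

Max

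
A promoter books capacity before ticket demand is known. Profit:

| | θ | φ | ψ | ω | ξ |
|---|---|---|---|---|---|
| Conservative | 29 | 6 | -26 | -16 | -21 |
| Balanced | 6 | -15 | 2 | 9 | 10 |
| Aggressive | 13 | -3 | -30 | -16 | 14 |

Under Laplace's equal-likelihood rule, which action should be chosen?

Row averages: Conservative=-5.6, Balanced=2.4, Aggressive=-4.4
Highest average = 2.4 → Balanced.

Balanced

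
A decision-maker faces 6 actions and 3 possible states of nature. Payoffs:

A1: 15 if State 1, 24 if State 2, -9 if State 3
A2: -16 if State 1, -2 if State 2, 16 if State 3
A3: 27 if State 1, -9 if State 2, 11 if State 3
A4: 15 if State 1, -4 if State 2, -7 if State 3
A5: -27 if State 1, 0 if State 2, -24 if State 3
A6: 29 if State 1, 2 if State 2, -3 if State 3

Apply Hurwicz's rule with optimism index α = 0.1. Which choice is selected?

A1: 0.1·24 + 0.9·(-9) = -5.7
A2: 0.1·16 + 0.9·(-16) = -12.8
A3: 0.1·27 + 0.9·(-9) = -5.4
A4: 0.1·15 + 0.9·(-7) = -4.8
A5: 0.1·0 + 0.9·(-27) = -24.3
A6: 0.1·29 + 0.9·(-3) = 0.2
Highest Hurwicz score = 0.2 → A6.

A6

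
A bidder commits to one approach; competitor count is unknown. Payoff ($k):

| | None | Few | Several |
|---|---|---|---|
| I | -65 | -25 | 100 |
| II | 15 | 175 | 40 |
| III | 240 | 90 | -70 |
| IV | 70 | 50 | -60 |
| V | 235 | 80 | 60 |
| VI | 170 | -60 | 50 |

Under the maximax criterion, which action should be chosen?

Row maxima: I=100, II=175, III=240, IV=70, V=235, VI=170
Best best-case = 240 → III.

III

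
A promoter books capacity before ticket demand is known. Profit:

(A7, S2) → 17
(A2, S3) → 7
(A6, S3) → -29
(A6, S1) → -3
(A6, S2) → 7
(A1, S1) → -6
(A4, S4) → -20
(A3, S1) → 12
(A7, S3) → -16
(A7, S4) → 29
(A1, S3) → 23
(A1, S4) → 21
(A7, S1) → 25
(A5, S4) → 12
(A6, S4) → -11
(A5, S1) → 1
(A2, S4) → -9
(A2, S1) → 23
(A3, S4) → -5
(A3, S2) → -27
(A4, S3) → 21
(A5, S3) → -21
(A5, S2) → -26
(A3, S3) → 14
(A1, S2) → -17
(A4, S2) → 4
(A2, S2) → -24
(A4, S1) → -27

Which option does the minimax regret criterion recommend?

A1

Column bests: S1=25, S2=17, S3=23, S4=29.
A1 regrets: 31, 34, 0, 8 → max 34
A2 regrets: 2, 41, 16, 38 → max 41
A3 regrets: 13, 44, 9, 34 → max 44
A4 regrets: 52, 13, 2, 49 → max 52
A5 regrets: 24, 43, 44, 17 → max 44
A6 regrets: 28, 10, 52, 40 → max 52
A7 regrets: 0, 0, 39, 0 → max 39
Smallest max regret = 34 → A1.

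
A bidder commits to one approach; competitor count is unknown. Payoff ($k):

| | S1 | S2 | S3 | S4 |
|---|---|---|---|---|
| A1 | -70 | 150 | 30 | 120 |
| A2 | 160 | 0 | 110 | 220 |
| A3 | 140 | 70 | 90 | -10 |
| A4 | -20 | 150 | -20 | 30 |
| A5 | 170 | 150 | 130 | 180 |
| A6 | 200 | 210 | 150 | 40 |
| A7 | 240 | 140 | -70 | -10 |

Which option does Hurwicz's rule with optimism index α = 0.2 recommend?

A1: 0.2·150 + 0.8·(-70) = -26
A2: 0.2·220 + 0.8·0 = 44
A3: 0.2·140 + 0.8·(-10) = 20
A4: 0.2·150 + 0.8·(-20) = 14
A5: 0.2·180 + 0.8·130 = 140
A6: 0.2·210 + 0.8·40 = 74
A7: 0.2·240 + 0.8·(-70) = -8
Highest Hurwicz score = 140 → A5.

A5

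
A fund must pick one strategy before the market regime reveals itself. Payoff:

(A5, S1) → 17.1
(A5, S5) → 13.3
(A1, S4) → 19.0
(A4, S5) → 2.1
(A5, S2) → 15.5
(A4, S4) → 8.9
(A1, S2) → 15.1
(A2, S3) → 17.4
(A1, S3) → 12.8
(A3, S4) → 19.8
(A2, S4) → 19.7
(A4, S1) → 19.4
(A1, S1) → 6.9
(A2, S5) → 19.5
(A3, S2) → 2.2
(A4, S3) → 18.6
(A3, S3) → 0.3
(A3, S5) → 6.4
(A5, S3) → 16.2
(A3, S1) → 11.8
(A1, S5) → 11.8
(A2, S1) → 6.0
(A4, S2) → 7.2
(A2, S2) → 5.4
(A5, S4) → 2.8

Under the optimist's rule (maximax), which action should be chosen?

A3

Row maxima: A1=19.0, A2=19.7, A3=19.8, A4=19.4, A5=17.1
Best best-case = 19.8 → A3.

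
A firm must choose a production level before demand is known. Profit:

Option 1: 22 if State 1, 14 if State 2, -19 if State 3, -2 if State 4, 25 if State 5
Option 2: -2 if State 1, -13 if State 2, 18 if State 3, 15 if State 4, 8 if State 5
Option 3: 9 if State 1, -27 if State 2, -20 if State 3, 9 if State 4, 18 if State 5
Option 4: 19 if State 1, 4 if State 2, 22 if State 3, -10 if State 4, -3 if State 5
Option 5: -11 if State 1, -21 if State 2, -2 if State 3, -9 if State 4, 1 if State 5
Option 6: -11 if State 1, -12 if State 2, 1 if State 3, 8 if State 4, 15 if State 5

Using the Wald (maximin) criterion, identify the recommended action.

Row minima: Option 1=-19, Option 2=-13, Option 3=-27, Option 4=-10, Option 5=-21, Option 6=-12
Best worst-case = -10 → Option 4.

Option 4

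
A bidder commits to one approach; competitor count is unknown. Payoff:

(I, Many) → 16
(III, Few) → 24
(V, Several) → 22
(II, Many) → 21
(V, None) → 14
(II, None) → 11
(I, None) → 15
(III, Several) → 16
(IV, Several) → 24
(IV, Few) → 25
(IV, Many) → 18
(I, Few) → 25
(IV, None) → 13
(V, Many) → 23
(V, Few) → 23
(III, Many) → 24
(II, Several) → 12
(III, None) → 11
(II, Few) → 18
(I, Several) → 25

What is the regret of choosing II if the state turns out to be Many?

3

Best payoff under Many is 24.
Regret = 24 − 21 = 3.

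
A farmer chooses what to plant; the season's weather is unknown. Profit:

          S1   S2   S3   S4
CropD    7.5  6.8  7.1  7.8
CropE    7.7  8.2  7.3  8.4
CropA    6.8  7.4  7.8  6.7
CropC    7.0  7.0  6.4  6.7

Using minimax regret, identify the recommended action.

CropE

Column bests: S1=7.7, S2=8.2, S3=7.8, S4=8.4.
CropD regrets: 0.2, 1.4, 0.7, 0.6 → max 1.4
CropE regrets: 0.0, 0.0, 0.5, 0.0 → max 0.5
CropA regrets: 0.9, 0.8, 0.0, 1.7 → max 1.7
CropC regrets: 0.7, 1.2, 1.4, 1.7 → max 1.7
Smallest max regret = 0.5 → CropE.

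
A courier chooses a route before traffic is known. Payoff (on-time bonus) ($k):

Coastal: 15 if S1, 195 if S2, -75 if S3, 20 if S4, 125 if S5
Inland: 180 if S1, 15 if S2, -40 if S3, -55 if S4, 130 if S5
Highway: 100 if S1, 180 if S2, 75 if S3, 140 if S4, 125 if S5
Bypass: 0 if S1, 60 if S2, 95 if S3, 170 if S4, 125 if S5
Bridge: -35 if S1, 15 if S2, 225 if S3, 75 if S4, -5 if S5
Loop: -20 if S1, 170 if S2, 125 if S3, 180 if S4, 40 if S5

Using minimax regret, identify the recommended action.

Highway

Column bests: S1=180, S2=195, S3=225, S4=180, S5=130.
Coastal regrets: 165, 0, 300, 160, 5 → max 300
Inland regrets: 0, 180, 265, 235, 0 → max 265
Highway regrets: 80, 15, 150, 40, 5 → max 150
Bypass regrets: 180, 135, 130, 10, 5 → max 180
Bridge regrets: 215, 180, 0, 105, 135 → max 215
Loop regrets: 200, 25, 100, 0, 90 → max 200
Smallest max regret = 150 → Highway.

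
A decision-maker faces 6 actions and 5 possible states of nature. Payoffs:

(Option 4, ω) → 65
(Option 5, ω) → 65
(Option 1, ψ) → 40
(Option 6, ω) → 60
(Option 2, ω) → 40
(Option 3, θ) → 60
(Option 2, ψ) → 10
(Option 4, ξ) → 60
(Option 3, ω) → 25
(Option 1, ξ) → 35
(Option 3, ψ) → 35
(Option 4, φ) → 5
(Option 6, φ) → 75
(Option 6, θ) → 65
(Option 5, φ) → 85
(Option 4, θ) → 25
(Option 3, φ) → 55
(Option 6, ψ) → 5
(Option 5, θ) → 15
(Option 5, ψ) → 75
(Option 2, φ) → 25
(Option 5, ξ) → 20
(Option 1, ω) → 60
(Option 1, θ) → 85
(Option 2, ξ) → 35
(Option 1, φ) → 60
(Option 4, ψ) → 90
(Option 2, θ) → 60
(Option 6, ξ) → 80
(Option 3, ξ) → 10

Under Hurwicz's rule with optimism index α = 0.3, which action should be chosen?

Option 1

Option 1: 0.3·85 + 0.7·35 = 50
Option 2: 0.3·60 + 0.7·10 = 25
Option 3: 0.3·60 + 0.7·10 = 25
Option 4: 0.3·90 + 0.7·5 = 30.5
Option 5: 0.3·85 + 0.7·15 = 36
Option 6: 0.3·80 + 0.7·5 = 27.5
Highest Hurwicz score = 50 → Option 1.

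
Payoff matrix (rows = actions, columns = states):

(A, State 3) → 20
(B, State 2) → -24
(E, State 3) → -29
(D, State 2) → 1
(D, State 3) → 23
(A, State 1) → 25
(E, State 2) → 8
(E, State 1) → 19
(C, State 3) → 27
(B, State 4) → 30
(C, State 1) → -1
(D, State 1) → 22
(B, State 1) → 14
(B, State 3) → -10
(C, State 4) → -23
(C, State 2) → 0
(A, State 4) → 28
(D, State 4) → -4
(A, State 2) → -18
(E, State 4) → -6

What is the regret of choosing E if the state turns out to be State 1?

Best payoff under State 1 is 25.
Regret = 25 − 19 = 6.

6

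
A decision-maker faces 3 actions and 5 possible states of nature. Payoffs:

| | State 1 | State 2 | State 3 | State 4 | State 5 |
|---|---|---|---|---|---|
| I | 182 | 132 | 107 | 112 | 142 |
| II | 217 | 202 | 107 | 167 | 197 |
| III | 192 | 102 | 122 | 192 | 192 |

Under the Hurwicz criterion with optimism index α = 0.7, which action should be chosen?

II

I: 0.7·182 + 0.3·107 = 159.5
II: 0.7·217 + 0.3·107 = 184
III: 0.7·192 + 0.3·102 = 165
Highest Hurwicz score = 184 → II.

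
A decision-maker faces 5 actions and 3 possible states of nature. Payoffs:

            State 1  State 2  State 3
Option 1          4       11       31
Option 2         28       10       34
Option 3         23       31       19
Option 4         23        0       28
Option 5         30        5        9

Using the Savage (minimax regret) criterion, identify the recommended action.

Column bests: State 1=30, State 2=31, State 3=34.
Option 1 regrets: 26, 20, 3 → max 26
Option 2 regrets: 2, 21, 0 → max 21
Option 3 regrets: 7, 0, 15 → max 15
Option 4 regrets: 7, 31, 6 → max 31
Option 5 regrets: 0, 26, 25 → max 26
Smallest max regret = 15 → Option 3.

Option 3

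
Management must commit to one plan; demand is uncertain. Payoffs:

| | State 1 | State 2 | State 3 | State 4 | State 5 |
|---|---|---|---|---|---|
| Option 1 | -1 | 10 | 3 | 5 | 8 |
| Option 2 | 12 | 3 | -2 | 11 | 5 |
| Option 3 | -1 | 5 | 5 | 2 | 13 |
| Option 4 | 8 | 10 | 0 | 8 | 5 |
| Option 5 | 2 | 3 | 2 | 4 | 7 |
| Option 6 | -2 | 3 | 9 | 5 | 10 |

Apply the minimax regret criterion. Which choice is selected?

Column bests: State 1=12, State 2=10, State 3=9, State 4=11, State 5=13.
Option 1 regrets: 13, 0, 6, 6, 5 → max 13
Option 2 regrets: 0, 7, 11, 0, 8 → max 11
Option 3 regrets: 13, 5, 4, 9, 0 → max 13
Option 4 regrets: 4, 0, 9, 3, 8 → max 9
Option 5 regrets: 10, 7, 7, 7, 6 → max 10
Option 6 regrets: 14, 7, 0, 6, 3 → max 14
Smallest max regret = 9 → Option 4.

Option 4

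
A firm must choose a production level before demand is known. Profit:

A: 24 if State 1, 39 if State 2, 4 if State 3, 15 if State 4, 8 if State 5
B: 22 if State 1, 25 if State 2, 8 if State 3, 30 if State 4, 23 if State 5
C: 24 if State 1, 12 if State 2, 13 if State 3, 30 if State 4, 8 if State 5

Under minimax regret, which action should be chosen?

Column bests: State 1=24, State 2=39, State 3=13, State 4=30, State 5=23.
A regrets: 0, 0, 9, 15, 15 → max 15
B regrets: 2, 14, 5, 0, 0 → max 14
C regrets: 0, 27, 0, 0, 15 → max 27
Smallest max regret = 14 → B.

B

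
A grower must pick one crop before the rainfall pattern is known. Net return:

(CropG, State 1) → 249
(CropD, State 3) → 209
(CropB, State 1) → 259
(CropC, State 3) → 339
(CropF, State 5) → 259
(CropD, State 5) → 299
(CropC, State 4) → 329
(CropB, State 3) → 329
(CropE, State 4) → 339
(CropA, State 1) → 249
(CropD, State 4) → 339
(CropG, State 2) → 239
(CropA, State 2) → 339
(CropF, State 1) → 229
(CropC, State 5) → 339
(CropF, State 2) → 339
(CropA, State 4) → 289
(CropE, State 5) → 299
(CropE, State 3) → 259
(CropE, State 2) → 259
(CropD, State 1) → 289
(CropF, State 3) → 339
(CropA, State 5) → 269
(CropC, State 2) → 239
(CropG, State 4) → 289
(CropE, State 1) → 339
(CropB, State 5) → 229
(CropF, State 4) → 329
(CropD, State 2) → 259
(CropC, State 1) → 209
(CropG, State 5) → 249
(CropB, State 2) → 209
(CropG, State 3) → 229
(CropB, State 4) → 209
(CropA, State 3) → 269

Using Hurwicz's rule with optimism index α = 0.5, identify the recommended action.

CropE

CropC: 0.5·339 + 0.5·209 = 274
CropA: 0.5·339 + 0.5·249 = 294
CropG: 0.5·289 + 0.5·229 = 259
CropB: 0.5·329 + 0.5·209 = 269
CropE: 0.5·339 + 0.5·259 = 299
CropD: 0.5·339 + 0.5·209 = 274
CropF: 0.5·339 + 0.5·229 = 284
Highest Hurwicz score = 299 → CropE.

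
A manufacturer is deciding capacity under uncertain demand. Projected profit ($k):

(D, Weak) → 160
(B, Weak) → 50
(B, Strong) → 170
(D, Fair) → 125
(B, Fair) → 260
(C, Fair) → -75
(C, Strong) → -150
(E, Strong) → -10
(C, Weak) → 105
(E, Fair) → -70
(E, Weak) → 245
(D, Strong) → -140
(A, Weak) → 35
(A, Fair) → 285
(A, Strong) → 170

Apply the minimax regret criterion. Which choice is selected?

B

Column bests: Weak=245, Fair=285, Strong=170.
A regrets: 210, 0, 0 → max 210
B regrets: 195, 25, 0 → max 195
C regrets: 140, 360, 320 → max 360
D regrets: 85, 160, 310 → max 310
E regrets: 0, 355, 180 → max 355
Smallest max regret = 195 → B.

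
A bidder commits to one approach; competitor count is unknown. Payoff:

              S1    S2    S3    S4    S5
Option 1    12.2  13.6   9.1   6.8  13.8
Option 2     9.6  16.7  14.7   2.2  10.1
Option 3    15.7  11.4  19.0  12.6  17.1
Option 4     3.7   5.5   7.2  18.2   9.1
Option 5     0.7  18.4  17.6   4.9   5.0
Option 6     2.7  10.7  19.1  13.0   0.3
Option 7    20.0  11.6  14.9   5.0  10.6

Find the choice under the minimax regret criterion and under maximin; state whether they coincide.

minimax regret → Option 3; maximin → Option 3 (agree)

Column bests: S1=20.0, S2=18.4, S3=19.1, S4=18.2, S5=17.1.
Option 1 regrets: 7.8, 4.8, 10.0, 11.4, 3.3 → max 11.4
Option 2 regrets: 10.4, 1.7, 4.4, 16.0, 7.0 → max 16.0
Option 3 regrets: 4.3, 7.0, 0.1, 5.6, 0.0 → max 7.0
Option 4 regrets: 16.3, 12.9, 11.9, 0.0, 8.0 → max 16.3
Option 5 regrets: 19.3, 0.0, 1.5, 13.3, 12.1 → max 19.3
Option 6 regrets: 17.3, 7.7, 0.0, 5.2, 16.8 → max 17.3
Option 7 regrets: 0.0, 6.8, 4.2, 13.2, 6.5 → max 13.2
Smallest max regret = 7.0 → Option 3.
Row minima: Option 1=6.8, Option 2=2.2, Option 3=11.4, Option 4=3.7, Option 5=0.7, Option 6=0.3, Option 7=5.0
Best worst-case = 11.4 → Option 3.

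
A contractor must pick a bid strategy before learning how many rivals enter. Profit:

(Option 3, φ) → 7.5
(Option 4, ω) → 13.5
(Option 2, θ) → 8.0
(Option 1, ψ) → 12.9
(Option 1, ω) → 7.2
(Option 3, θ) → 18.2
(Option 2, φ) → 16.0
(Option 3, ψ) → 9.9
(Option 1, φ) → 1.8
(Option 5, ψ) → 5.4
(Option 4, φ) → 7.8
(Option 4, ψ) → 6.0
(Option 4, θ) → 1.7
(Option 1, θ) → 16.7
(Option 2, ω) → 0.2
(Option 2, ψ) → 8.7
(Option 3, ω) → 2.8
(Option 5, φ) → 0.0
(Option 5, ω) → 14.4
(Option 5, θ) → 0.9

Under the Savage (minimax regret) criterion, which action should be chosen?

Option 3

Column bests: θ=18.2, φ=16.0, ψ=12.9, ω=14.4.
Option 1 regrets: 1.5, 14.2, 0.0, 7.2 → max 14.2
Option 2 regrets: 10.2, 0.0, 4.2, 14.2 → max 14.2
Option 3 regrets: 0.0, 8.5, 3.0, 11.6 → max 11.6
Option 4 regrets: 16.5, 8.2, 6.9, 0.9 → max 16.5
Option 5 regrets: 17.3, 16.0, 7.5, 0.0 → max 17.3
Smallest max regret = 11.6 → Option 3.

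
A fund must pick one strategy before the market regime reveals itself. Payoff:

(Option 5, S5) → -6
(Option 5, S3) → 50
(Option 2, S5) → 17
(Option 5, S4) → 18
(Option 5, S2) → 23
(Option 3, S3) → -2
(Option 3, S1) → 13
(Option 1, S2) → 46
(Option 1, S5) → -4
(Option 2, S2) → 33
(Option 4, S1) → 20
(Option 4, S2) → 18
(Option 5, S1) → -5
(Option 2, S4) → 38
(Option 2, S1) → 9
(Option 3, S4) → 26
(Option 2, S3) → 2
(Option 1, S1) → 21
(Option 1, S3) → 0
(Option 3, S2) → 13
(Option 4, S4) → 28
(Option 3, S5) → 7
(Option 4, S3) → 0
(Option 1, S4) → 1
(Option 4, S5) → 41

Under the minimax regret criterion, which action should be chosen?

Option 5

Column bests: S1=21, S2=46, S3=50, S4=38, S5=41.
Option 1 regrets: 0, 0, 50, 37, 45 → max 50
Option 2 regrets: 12, 13, 48, 0, 24 → max 48
Option 3 regrets: 8, 33, 52, 12, 34 → max 52
Option 4 regrets: 1, 28, 50, 10, 0 → max 50
Option 5 regrets: 26, 23, 0, 20, 47 → max 47
Smallest max regret = 47 → Option 5.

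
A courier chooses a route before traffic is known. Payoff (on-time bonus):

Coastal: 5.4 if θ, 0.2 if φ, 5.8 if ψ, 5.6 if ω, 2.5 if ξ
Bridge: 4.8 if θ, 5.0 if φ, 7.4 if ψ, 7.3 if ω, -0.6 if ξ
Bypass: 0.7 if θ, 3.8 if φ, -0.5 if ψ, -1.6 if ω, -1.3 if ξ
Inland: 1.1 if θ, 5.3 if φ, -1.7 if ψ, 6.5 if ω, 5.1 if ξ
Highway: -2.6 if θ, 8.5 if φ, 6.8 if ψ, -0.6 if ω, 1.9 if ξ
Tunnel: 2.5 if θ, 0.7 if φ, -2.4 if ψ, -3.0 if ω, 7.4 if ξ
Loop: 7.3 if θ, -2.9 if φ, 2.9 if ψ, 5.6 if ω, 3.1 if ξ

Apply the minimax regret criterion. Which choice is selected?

Bridge

Column bests: θ=7.3, φ=8.5, ψ=7.4, ω=7.3, ξ=7.4.
Coastal regrets: 1.9, 8.3, 1.6, 1.7, 4.9 → max 8.3
Bridge regrets: 2.5, 3.5, 0.0, 0.0, 8.0 → max 8.0
Bypass regrets: 6.6, 4.7, 7.9, 8.9, 8.7 → max 8.9
Inland regrets: 6.2, 3.2, 9.1, 0.8, 2.3 → max 9.1
Highway regrets: 9.9, 0.0, 0.6, 7.9, 5.5 → max 9.9
Tunnel regrets: 4.8, 7.8, 9.8, 10.3, 0.0 → max 10.3
Loop regrets: 0.0, 11.4, 4.5, 1.7, 4.3 → max 11.4
Smallest max regret = 8.0 → Bridge.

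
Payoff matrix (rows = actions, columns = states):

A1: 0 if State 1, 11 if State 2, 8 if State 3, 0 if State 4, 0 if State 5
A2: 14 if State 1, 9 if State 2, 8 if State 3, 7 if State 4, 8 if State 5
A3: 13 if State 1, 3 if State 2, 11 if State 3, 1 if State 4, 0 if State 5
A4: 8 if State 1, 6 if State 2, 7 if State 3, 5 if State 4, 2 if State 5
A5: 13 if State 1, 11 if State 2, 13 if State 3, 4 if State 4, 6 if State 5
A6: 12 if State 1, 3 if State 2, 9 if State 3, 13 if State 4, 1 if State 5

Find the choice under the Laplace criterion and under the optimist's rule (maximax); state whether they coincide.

Row averages: A1=3.8, A2=9.2, A3=5.6, A4=5.6, A5=9.4, A6=7.6
Highest average = 9.4 → A5.
Row maxima: A1=11, A2=14, A3=13, A4=8, A5=13, A6=13
Best best-case = 14 → A2.

laplace → A5; maximax → A2 (disagree)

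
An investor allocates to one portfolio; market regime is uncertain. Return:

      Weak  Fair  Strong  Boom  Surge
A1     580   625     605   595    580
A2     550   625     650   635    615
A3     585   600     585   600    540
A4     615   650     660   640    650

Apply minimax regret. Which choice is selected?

A4

Column bests: Weak=615, Fair=650, Strong=660, Boom=640, Surge=650.
A1 regrets: 35, 25, 55, 45, 70 → max 70
A2 regrets: 65, 25, 10, 5, 35 → max 65
A3 regrets: 30, 50, 75, 40, 110 → max 110
A4 regrets: 0, 0, 0, 0, 0 → max 0
Smallest max regret = 0 → A4.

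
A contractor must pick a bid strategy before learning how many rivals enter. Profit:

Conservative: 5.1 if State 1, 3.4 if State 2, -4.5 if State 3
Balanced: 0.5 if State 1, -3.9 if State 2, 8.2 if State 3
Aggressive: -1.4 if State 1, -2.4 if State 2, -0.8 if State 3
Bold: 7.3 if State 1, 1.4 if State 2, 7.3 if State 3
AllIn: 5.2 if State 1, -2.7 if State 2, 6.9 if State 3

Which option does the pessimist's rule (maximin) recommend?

Row minima: Conservative=-4.5, Balanced=-3.9, Aggressive=-2.4, Bold=1.4, AllIn=-2.7
Best worst-case = 1.4 → Bold.

Bold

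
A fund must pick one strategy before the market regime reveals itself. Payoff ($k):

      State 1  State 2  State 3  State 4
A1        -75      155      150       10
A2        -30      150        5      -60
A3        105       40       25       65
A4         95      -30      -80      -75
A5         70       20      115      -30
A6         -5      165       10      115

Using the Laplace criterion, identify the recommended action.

Row averages: A1=60, A2=16.25, A3=58.75, A4=-22.5, A5=43.75, A6=71.25
Highest average = 71.25 → A6.

A6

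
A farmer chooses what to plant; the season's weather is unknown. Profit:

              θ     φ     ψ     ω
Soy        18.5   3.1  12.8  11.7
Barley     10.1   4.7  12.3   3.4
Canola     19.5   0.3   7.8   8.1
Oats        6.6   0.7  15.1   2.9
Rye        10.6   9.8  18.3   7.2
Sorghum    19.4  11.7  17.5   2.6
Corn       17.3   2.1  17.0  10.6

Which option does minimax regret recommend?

Soy

Column bests: θ=19.5, φ=11.7, ψ=18.3, ω=11.7.
Soy regrets: 1.0, 8.6, 5.5, 0.0 → max 8.6
Barley regrets: 9.4, 7.0, 6.0, 8.3 → max 9.4
Canola regrets: 0.0, 11.4, 10.5, 3.6 → max 11.4
Oats regrets: 12.9, 11.0, 3.2, 8.8 → max 12.9
Rye regrets: 8.9, 1.9, 0.0, 4.5 → max 8.9
Sorghum regrets: 0.1, 0.0, 0.8, 9.1 → max 9.1
Corn regrets: 2.2, 9.6, 1.3, 1.1 → max 9.6
Smallest max regret = 8.6 → Soy.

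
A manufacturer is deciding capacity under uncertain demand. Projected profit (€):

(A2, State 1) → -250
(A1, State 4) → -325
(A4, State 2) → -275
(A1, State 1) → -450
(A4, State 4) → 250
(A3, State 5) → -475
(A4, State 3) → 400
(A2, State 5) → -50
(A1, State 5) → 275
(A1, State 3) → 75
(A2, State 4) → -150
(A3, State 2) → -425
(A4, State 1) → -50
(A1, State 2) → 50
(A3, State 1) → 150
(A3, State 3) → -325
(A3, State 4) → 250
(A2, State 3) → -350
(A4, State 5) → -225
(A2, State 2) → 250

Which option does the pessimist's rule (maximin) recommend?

A4

Row minima: A1=-450, A2=-350, A3=-475, A4=-275
Best worst-case = -275 → A4.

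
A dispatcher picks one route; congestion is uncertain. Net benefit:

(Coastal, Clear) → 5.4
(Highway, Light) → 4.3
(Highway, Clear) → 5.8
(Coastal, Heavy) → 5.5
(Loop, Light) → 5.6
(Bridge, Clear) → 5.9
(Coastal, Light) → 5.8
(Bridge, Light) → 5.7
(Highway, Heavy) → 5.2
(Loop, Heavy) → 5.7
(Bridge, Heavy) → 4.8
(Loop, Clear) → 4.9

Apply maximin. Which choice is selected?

Row minima: Bridge=4.8, Loop=4.9, Coastal=5.4, Highway=4.3
Best worst-case = 5.4 → Coastal.

Coastal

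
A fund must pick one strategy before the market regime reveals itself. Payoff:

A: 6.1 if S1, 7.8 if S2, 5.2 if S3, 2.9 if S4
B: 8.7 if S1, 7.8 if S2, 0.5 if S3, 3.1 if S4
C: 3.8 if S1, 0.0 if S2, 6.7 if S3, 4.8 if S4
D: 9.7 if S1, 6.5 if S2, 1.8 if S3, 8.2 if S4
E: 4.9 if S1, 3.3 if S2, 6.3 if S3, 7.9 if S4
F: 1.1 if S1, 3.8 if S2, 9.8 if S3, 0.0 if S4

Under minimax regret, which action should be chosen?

Column bests: S1=9.7, S2=7.8, S3=9.8, S4=8.2.
A regrets: 3.6, 0.0, 4.6, 5.3 → max 5.3
B regrets: 1.0, 0.0, 9.3, 5.1 → max 9.3
C regrets: 5.9, 7.8, 3.1, 3.4 → max 7.8
D regrets: 0.0, 1.3, 8.0, 0.0 → max 8.0
E regrets: 4.8, 4.5, 3.5, 0.3 → max 4.8
F regrets: 8.6, 4.0, 0.0, 8.2 → max 8.6
Smallest max regret = 4.8 → E.

E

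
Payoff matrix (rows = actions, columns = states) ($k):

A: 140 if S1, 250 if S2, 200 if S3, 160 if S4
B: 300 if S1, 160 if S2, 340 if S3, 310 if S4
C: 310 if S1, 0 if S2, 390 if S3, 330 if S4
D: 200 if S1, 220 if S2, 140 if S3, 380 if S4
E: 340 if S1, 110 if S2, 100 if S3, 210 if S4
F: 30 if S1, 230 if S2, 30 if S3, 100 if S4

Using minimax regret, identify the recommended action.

B

Column bests: S1=340, S2=250, S3=390, S4=380.
A regrets: 200, 0, 190, 220 → max 220
B regrets: 40, 90, 50, 70 → max 90
C regrets: 30, 250, 0, 50 → max 250
D regrets: 140, 30, 250, 0 → max 250
E regrets: 0, 140, 290, 170 → max 290
F regrets: 310, 20, 360, 280 → max 360
Smallest max regret = 90 → B.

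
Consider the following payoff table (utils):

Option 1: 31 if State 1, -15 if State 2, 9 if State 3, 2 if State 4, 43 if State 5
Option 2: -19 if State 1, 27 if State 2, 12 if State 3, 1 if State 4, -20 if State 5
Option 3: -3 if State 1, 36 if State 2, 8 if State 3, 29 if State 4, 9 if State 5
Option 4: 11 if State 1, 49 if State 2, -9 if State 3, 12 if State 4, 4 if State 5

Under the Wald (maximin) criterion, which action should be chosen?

Option 3

Row minima: Option 1=-15, Option 2=-20, Option 3=-3, Option 4=-9
Best worst-case = -3 → Option 3.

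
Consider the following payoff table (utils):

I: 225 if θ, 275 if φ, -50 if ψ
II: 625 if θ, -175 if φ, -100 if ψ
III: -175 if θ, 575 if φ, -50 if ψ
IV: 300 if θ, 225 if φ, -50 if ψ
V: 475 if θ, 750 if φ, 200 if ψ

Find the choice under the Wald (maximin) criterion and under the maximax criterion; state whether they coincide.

Row minima: I=-50, II=-175, III=-175, IV=-50, V=200
Best worst-case = 200 → V.
Row maxima: I=275, II=625, III=575, IV=300, V=750
Best best-case = 750 → V.

maximin → V; maximax → V (agree)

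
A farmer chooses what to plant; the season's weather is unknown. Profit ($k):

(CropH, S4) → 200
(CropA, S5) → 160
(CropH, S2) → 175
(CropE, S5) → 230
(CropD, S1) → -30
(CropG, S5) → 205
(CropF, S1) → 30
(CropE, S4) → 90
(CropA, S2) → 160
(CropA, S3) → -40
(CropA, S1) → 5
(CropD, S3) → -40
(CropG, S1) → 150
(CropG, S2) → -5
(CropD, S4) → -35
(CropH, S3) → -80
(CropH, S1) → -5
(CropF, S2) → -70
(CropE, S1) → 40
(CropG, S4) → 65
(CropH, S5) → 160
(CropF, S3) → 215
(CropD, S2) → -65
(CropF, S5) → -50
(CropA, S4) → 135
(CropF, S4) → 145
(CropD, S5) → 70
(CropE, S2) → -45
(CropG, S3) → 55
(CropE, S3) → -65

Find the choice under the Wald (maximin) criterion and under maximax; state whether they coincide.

Row minima: CropH=-80, CropF=-70, CropE=-65, CropG=-5, CropA=-40, CropD=-65
Best worst-case = -5 → CropG.
Row maxima: CropH=200, CropF=215, CropE=230, CropG=205, CropA=160, CropD=70
Best best-case = 230 → CropE.

maximin → CropG; maximax → CropE (disagree)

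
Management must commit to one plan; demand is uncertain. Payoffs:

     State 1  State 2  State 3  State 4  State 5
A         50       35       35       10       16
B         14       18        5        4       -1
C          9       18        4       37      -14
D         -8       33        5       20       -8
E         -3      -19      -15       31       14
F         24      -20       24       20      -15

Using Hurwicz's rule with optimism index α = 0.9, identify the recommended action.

A

A: 0.9·50 + 0.1·10 = 46
B: 0.9·18 + 0.1·(-1) = 16.1
C: 0.9·37 + 0.1·(-14) = 31.9
D: 0.9·33 + 0.1·(-8) = 28.9
E: 0.9·31 + 0.1·(-19) = 26
F: 0.9·24 + 0.1·(-20) = 19.6
Highest Hurwicz score = 46 → A.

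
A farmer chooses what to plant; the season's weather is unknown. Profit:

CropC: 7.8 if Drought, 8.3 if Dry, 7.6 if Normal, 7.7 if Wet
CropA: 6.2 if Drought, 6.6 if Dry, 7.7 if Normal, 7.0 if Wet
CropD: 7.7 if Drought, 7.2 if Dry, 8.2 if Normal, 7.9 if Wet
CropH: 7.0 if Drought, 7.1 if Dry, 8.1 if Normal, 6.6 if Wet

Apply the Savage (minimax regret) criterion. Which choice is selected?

CropC

Column bests: Drought=7.8, Dry=8.3, Normal=8.2, Wet=7.9.
CropC regrets: 0.0, 0.0, 0.6, 0.2 → max 0.6
CropA regrets: 1.6, 1.7, 0.5, 0.9 → max 1.7
CropD regrets: 0.1, 1.1, 0.0, 0.0 → max 1.1
CropH regrets: 0.8, 1.2, 0.1, 1.3 → max 1.3
Smallest max regret = 0.6 → CropC.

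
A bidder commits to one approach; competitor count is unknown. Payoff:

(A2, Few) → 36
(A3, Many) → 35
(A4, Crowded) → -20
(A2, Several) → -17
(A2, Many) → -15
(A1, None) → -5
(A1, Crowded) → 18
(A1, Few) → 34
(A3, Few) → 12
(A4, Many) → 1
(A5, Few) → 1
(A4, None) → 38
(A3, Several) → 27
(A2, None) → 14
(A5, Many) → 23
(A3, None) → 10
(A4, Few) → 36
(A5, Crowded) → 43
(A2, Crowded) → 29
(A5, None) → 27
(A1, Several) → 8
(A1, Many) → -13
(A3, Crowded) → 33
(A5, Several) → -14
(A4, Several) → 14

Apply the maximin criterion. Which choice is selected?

Row minima: A1=-13, A2=-17, A3=10, A4=-20, A5=-14
Best worst-case = 10 → A3.

A3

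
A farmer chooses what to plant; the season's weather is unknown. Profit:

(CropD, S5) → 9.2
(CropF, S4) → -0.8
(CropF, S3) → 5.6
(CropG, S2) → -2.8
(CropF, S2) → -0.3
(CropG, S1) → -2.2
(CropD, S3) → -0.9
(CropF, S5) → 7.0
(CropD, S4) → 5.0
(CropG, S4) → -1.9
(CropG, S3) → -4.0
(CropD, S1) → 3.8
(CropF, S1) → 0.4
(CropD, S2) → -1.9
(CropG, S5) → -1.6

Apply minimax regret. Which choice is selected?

Column bests: S1=3.8, S2=-0.3, S3=5.6, S4=5.0, S5=9.2.
CropF regrets: 3.4, 0.0, 0.0, 5.8, 2.2 → max 5.8
CropD regrets: 0.0, 1.6, 6.5, 0.0, 0.0 → max 6.5
CropG regrets: 6.0, 2.5, 9.6, 6.9, 10.8 → max 10.8
Smallest max regret = 5.8 → CropF.

CropF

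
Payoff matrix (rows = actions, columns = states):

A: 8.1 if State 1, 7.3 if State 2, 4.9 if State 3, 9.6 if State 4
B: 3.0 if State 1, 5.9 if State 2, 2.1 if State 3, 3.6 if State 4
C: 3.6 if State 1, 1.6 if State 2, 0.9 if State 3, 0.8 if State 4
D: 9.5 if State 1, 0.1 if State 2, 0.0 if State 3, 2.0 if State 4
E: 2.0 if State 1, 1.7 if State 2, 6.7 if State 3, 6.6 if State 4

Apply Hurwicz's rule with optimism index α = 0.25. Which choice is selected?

A: 0.25·9.6 + 0.75·4.9 = 6.075
B: 0.25·5.9 + 0.75·2.1 = 3.05
C: 0.25·3.6 + 0.75·0.8 = 1.5
D: 0.25·9.5 + 0.75·0.0 = 2.375
E: 0.25·6.7 + 0.75·1.7 = 2.95
Highest Hurwicz score = 6.075 → A.

A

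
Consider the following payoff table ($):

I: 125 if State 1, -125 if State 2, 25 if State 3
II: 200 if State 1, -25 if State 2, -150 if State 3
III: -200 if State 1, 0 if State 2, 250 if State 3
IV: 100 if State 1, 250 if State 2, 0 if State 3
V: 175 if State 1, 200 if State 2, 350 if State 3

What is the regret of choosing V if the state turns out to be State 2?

Best payoff under State 2 is 250.
Regret = 250 − 200 = 50.

50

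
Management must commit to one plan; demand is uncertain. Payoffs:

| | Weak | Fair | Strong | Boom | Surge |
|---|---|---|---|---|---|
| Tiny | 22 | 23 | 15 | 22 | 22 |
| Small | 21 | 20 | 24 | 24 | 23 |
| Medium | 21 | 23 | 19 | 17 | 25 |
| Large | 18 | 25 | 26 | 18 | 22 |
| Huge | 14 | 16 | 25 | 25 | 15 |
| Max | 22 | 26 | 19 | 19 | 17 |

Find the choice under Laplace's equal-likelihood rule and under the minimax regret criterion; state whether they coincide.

laplace → Small; minimax regret → Small (agree)

Row averages: Tiny=20.8, Small=22.4, Medium=21, Large=21.8, Huge=19, Max=20.6
Highest average = 22.4 → Small.
Column bests: Weak=22, Fair=26, Strong=26, Boom=25, Surge=25.
Tiny regrets: 0, 3, 11, 3, 3 → max 11
Small regrets: 1, 6, 2, 1, 2 → max 6
Medium regrets: 1, 3, 7, 8, 0 → max 8
Large regrets: 4, 1, 0, 7, 3 → max 7
Huge regrets: 8, 10, 1, 0, 10 → max 10
Max regrets: 0, 0, 7, 6, 8 → max 8
Smallest max regret = 6 → Small.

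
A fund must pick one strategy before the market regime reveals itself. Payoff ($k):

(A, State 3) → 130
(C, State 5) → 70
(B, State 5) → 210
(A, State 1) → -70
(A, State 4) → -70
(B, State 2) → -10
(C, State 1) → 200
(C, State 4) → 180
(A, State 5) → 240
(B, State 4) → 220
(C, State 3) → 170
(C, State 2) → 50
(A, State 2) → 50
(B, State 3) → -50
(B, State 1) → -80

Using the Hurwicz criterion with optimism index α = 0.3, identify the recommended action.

A: 0.3·240 + 0.7·(-70) = 23
B: 0.3·220 + 0.7·(-80) = 10
C: 0.3·200 + 0.7·50 = 95
Highest Hurwicz score = 95 → C.

C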